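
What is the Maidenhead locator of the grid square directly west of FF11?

Longitude square 1; −1 → 0.
The latitude characters are unchanged.

FF01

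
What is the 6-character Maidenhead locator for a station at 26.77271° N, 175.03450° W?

AL26ls

Shift to the Maidenhead origin (180°W, 90°S): lon 4.9655, lat 116.7727.
Field (20°×10°, letters A–R): 4.9655/20 → 0 → A, 116.7727/10 → 11 → L; chars AL.
Square (2°×1°, digits 0–9): 4.9655/2 → 2, 6.7727/1 → 6; chars 26.
Subsquare (5′×2.5′, letters a–x): 0.9655/0.0833333 → 11 → l, 0.7727/0.0416667 → 18 → s; chars ls.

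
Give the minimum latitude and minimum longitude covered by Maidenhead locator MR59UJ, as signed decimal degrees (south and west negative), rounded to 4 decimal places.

Field M=12, R=17: +12·20° lon, +17·10° lat → SW at lon 60°, lat 80°.
Square 5, 9: +5·2° lon, +9·1° lat → SW at lon 70°, lat 89°.
Subsquare u=20, j=9: +20·0.0833333° lon, +9·0.0416667° lat → SW at lon 71.6667°, lat 89.375°.
latitude 89.3750, longitude 71.6667.

89.3750, 71.6667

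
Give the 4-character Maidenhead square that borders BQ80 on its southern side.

BP89

Latitude square 0; −1 → -1, wraps to 9, carry into field.
Latitude field Q = 16; −1 → 15 = P.
The longitude characters are unchanged.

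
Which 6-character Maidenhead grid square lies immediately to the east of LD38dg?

Longitude subsquare d = 3; +1 → 4 = e.
The latitude characters are unchanged.

LD38eg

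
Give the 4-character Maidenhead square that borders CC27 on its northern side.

CC28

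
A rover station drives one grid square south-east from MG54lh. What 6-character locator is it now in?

MG54mg

Longitude subsquare l = 11; +1 → 12 = m.
Latitude subsquare h = 7; −1 → 6 = g.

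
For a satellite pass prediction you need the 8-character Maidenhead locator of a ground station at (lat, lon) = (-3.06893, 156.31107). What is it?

Offset from 180°W / 90°S: lon 336.31107°, lat 86.93107°.
Field: 336.31107/20 → 16 → Q, 86.93107/10 → 8 → I; chars QI.
Square: 16.31107/2 → 8, 6.93107/1 → 6; chars 86.
Subsquare: 0.31107/0.0833333 → 3 → d, 0.93107/0.0416667 → 22 → w; chars dw.
Extended square: 0.06107/0.00833333 → 7, 0.01440/0.00416667 → 3; chars 73.

QI86dw73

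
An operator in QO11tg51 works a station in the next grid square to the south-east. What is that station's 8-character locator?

QO11tg60

Longitude extended square 5; +1 → 6.
Latitude extended square 1; −1 → 0.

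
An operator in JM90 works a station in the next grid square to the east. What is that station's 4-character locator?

KM00

Longitude square 9; +1 → 10, wraps to 0, carry into field.
Longitude field J = 9; +1 → 10 = K.
The latitude characters are unchanged.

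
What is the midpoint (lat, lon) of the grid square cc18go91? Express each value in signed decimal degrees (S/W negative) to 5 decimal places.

-61.41042, -137.42083

Field C=2, C=2: +2·20° lon, +2·10° lat → SW at lon -140°, lat -70°.
Square 1, 8: +1·2° lon, +8·1° lat → SW at lon -138°, lat -62°.
Subsquare g=6, o=14: +6·0.0833333° lon, +14·0.0416667° lat → SW at lon -137.5°, lat -61.4167°.
Extended square 9, 1: +9·0.00833333° lon, +1·0.00416667° lat → SW at lon -137.425°, lat -61.4125°.
Cell spans 0.00833333° lon × 0.00416667° lat. Centre is SW corner plus half of each.
latitude -61.41042, longitude -137.42083.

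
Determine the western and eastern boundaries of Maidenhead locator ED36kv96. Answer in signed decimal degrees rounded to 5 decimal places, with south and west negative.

Field E=4, D=3: +4·20° lon, +3·10° lat → SW at lon -100°, lat -60°.
Square 3, 6: +3·2° lon, +6·1° lat → SW at lon -94°, lat -54°.
Subsquare k=10, v=21: +10·0.0833333° lon, +21·0.0416667° lat → SW at lon -93.1667°, lat -53.125°.
Extended square 9, 6: +9·0.00833333° lon, +6·0.00416667° lat → SW at lon -93.0917°, lat -53.1°.
Cell spans 0.00833333° lon × 0.00416667° lat.
west -93.09167, east -93.08333.

-93.09167, -93.08333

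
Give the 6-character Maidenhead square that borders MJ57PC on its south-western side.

MJ57ob

Longitude subsquare p = 15; −1 → 14 = o.
Latitude subsquare c = 2; −1 → 1 = b.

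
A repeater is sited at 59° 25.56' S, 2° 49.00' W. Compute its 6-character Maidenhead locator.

ID80on

Offset from 180°W / 90°S: lon 177.1833°, lat 30.5740°.
Field: lon ⌊177.1833/20⌋ = 8 → I; lat ⌊30.5740/10⌋ = 3 → D.
Square: lon ⌊17.1833/2⌋ = 8; lat ⌊0.5740/1⌋ = 0.
Subsquare: lon ⌊1.1833/0.0833333⌋ = 14 → o; lat ⌊0.5740/0.0416667⌋ = 13 → n.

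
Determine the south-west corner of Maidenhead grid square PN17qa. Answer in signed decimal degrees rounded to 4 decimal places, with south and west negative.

Field P=15, N=13: +15·20° lon, +13·10° lat → SW at lon 120°, lat 40°.
Square 1, 7: +1·2° lon, +7·1° lat → SW at lon 122°, lat 47°.
Subsquare q=16, a=0: +16·0.0833333° lon, +0·0.0416667° lat → SW at lon 123.333°, lat 47°.
latitude 47.0000, longitude 123.3333.

47.0000, 123.3333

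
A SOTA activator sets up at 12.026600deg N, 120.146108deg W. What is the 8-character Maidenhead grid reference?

Shift to the Maidenhead origin (180°W, 90°S): lon 59.85389, lat 102.02660.
Field: 59.85389/20 → 2 → C, 102.02660/10 → 10 → K; chars CK.
Square: 19.85389/2 → 9, 2.02660/1 → 2; chars 92.
Subsquare: 1.85389/0.0833333 → 22 → w, 0.02660/0.0416667 → 0 → a; chars wa.
Extended square: 0.02056/0.00833333 → 2, 0.02660/0.00416667 → 6; chars 26.

CK92wa26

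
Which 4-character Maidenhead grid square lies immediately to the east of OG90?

PG00

Longitude square 9; +1 → 10, wraps to 0, carry into field.
Longitude field O = 14; +1 → 15 = P.
The latitude characters are unchanged.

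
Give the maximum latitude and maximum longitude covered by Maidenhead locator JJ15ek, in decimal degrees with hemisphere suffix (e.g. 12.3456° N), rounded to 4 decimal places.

Field J=9, J=9: +9·20° lon, +9·10° lat → SW at lon 0°, lat 0°.
Square 1, 5: +1·2° lon, +5·1° lat → SW at lon 2°, lat 5°.
Subsquare e=4, k=10: +4·0.0833333° lon, +10·0.0416667° lat → SW at lon 2.33333°, lat 5.41667°.
Cell spans 0.0833333° lon × 0.0416667° lat. NE corner is SW corner plus one full cell.
latitude 5.4583° N, longitude 2.4167° E.

5.4583° N, 2.4167° E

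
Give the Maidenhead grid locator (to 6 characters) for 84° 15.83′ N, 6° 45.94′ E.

JR34jg

Offset from 180°W / 90°S: lon 186.7657°, lat 174.2638°.
Field: lon ⌊186.7657/20⌋ = 9 → J; lat ⌊174.2638/10⌋ = 17 → R.
Square: lon ⌊6.7657/2⌋ = 3; lat ⌊4.2638/1⌋ = 4.
Subsquare: lon ⌊0.7657/0.0833333⌋ = 9 → j; lat ⌊0.2638/0.0416667⌋ = 6 → g.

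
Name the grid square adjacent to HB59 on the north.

Latitude square 9; +1 → 10, wraps to 0, carry into field.
Latitude field B = 1; +1 → 2 = C.
The longitude characters are unchanged.

HC50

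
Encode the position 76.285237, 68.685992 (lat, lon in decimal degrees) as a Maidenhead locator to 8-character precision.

MQ46ig28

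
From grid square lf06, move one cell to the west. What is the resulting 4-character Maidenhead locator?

Longitude square 0; −1 → -1, wraps to 9, carry into field.
Longitude field L = 11; −1 → 10 = K.
The latitude characters are unchanged.

KF96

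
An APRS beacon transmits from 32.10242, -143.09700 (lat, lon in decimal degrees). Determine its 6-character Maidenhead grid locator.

Offset from 180°W / 90°S: lon 36.9030°, lat 122.1024°.
Field: lon ⌊36.9030/20⌋ = 1 → B; lat ⌊122.1024/10⌋ = 12 → M.
Square: lon ⌊16.9030/2⌋ = 8; lat ⌊2.1024/1⌋ = 2.
Subsquare: lon ⌊0.9030/0.0833333⌋ = 10 → k; lat ⌊0.1024/0.0416667⌋ = 2 → c.

BM82kc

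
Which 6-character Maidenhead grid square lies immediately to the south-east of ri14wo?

Longitude subsquare w = 22; +1 → 23 = x.
Latitude subsquare o = 14; −1 → 13 = n.

RI14xn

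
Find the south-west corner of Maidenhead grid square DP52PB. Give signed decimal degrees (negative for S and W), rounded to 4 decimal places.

62.0417, -108.7500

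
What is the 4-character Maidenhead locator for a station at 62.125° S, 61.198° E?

MC07

Add 180° to longitude and 90° to latitude: 241.20, 27.88.
Field: lon ⌊241.20/20⌋ = 12 → M; lat ⌊27.88/10⌋ = 2 → C.
Square: lon ⌊1.20/2⌋ = 0; lat ⌊7.88/1⌋ = 7.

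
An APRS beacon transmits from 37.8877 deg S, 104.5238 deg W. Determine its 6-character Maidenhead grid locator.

DF72rc

Add 180° to longitude and 90° to latitude: 75.4762, 52.1123.
Field: lon ⌊75.4762/20⌋ = 3 → D; lat ⌊52.1123/10⌋ = 5 → F.
Square: lon ⌊15.4762/2⌋ = 7; lat ⌊2.1123/1⌋ = 2.
Subsquare: lon ⌊1.4762/0.0833333⌋ = 17 → r; lat ⌊0.1123/0.0416667⌋ = 2 → c.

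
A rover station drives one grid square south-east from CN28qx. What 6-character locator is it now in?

Longitude subsquare q = 16; +1 → 17 = r.
Latitude subsquare x = 23; −1 → 22 = w.

CN28rw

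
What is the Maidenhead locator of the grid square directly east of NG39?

NG49

Longitude square 3; +1 → 4.
The latitude characters are unchanged.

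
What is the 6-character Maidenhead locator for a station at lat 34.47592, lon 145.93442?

QM24xl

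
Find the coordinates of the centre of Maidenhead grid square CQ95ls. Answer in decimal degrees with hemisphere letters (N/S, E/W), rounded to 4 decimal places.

Field C=2, Q=16: +2·20° lon, +16·10° lat → SW at lon -140°, lat 70°.
Square 9, 5: +9·2° lon, +5·1° lat → SW at lon -122°, lat 75°.
Subsquare l=11, s=18: +11·0.0833333° lon, +18·0.0416667° lat → SW at lon -121.083°, lat 75.75°.
Cell spans 0.0833333° lon × 0.0416667° lat. Centre is SW corner plus half of each.
latitude 75.7708° N, longitude 121.0417° W.

75.7708° N, 121.0417° W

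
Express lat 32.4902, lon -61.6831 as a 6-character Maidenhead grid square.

FM92dl

Offset from 180°W / 90°S: lon 118.3169°, lat 122.4902°.
Field: lon ⌊118.3169/20⌋ = 5 → F; lat ⌊122.4902/10⌋ = 12 → M.
Square: lon ⌊18.3169/2⌋ = 9; lat ⌊2.4902/1⌋ = 2.
Subsquare: lon ⌊0.3169/0.0833333⌋ = 3 → d; lat ⌊0.4902/0.0416667⌋ = 11 → l.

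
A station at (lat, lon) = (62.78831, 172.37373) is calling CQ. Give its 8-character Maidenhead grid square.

Offset from 180°W / 90°S: lon 352.37373°, lat 152.78831°.
Field: 352.37373/20 → 17 → R, 152.78831/10 → 15 → P; chars RP.
Square: 12.37373/2 → 6, 2.78831/1 → 2; chars 62.
Subsquare: 0.37373/0.0833333 → 4 → e, 0.78831/0.0416667 → 18 → s; chars es.
Extended square: 0.04040/0.00833333 → 4, 0.03831/0.00416667 → 9; chars 49.

RP62es49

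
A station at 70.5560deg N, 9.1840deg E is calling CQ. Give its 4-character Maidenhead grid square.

Offset from 180°W / 90°S: lon 189.18°, lat 160.56°.
Field: 189.18/20 → 9 → J, 160.56/10 → 16 → Q; chars JQ.
Square: 9.18/2 → 4, 0.56/1 → 0; chars 40.

JQ40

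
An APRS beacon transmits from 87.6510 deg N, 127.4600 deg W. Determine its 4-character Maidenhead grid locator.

CR67

Offset from 180°W / 90°S: lon 52.54°, lat 177.65°.
Field: 52.54/20 → 2 → C, 177.65/10 → 17 → R; chars CR.
Square: 12.54/2 → 6, 7.65/1 → 7; chars 67.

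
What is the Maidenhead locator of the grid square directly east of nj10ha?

Longitude subsquare h = 7; +1 → 8 = i.
The latitude characters are unchanged.

NJ10ia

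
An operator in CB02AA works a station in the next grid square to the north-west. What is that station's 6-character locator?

Longitude subsquare a = 0; −1 → -1, wraps to 23 = x, carry into square.
Longitude square 0; −1 → -1, wraps to 9, carry into field.
Longitude field C = 2; −1 → 1 = B.
Latitude subsquare a = 0; +1 → 1 = b.

BB92xb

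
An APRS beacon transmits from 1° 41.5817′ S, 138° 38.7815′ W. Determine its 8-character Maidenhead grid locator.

CI08qh23

Add 180° to longitude and 90° to latitude: 41.35364, 88.30697.
Field: 41.35364/20 → 2 → C, 88.30697/10 → 8 → I; chars CI.
Square: 1.35364/2 → 0, 8.30697/1 → 8; chars 08.
Subsquare: 1.35364/0.0833333 → 16 → q, 0.30697/0.0416667 → 7 → h; chars qh.
Extended square: 0.02031/0.00833333 → 2, 0.01531/0.00416667 → 3; chars 23.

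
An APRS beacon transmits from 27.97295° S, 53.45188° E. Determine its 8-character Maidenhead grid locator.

Offset from 180°W / 90°S: lon 233.45188°, lat 62.02705°.
Field (20°×10°, letters A–R): lon ⌊233.45188/20⌋ = 11 → L; lat ⌊62.02705/10⌋ = 6 → G.
Square (2°×1°, digits 0–9): lon ⌊13.45188/2⌋ = 6; lat ⌊2.02705/1⌋ = 2.
Subsquare (5′×2.5′, letters a–x): lon ⌊1.45188/0.0833333⌋ = 17 → r; lat ⌊0.02705/0.0416667⌋ = 0 → a.
Extended square (30″×15″, digits 0–9): lon ⌊0.03521/0.00833333⌋ = 4; lat ⌊0.02705/0.00416667⌋ = 6.

LG62ra46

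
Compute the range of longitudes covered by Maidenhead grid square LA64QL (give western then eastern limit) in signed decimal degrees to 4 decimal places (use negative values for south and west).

53.3333, 53.4167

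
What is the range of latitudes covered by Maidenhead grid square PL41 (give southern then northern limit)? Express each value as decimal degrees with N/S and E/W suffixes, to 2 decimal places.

Field P=15, L=11: +15·20° lon, +11·10° lat → SW at lon 120°, lat 20°.
Square 4, 1: +4·2° lon, +1·1° lat → SW at lon 128°, lat 21°.
Cell spans 2° lon × 1° lat.
south 21.00° N, north 22.00° N.

21.00° N, 22.00° N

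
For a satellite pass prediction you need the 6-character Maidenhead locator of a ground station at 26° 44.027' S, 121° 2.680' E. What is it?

PG03mg

Shift to the Maidenhead origin (180°W, 90°S): lon 301.0447, lat 63.2662.
Field (20°×10°, letters A–R): lon ⌊301.0447/20⌋ = 15 → P; lat ⌊63.2662/10⌋ = 6 → G.
Square (2°×1°, digits 0–9): lon ⌊1.0447/2⌋ = 0; lat ⌊3.2662/1⌋ = 3.
Subsquare (5′×2.5′, letters a–x): lon ⌊1.0447/0.0833333⌋ = 12 → m; lat ⌊0.2662/0.0416667⌋ = 6 → g.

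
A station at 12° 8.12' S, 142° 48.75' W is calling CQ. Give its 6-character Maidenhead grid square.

BH87ou

Shift to the Maidenhead origin (180°W, 90°S): lon 37.1875, lat 77.8647.
Field: 37.1875/20 → 1 → B, 77.8647/10 → 7 → H; chars BH.
Square: 17.1875/2 → 8, 7.8647/1 → 7; chars 87.
Subsquare: 1.1875/0.0833333 → 14 → o, 0.8647/0.0416667 → 20 → u; chars ou.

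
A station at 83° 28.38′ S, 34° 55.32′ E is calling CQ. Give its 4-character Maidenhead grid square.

KA76

Offset from 180°W / 90°S: lon 214.92°, lat 6.53°.
Field (20°×10°, letters A–R): lon ⌊214.92/20⌋ = 10 → K; lat ⌊6.53/10⌋ = 0 → A.
Square (2°×1°, digits 0–9): lon ⌊14.92/2⌋ = 7; lat ⌊6.53/1⌋ = 6.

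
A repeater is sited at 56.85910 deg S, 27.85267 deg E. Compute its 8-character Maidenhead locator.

Add 180° to longitude and 90° to latitude: 207.85267, 33.14090.
Field (20°×10°, letters A–R): 207.85267/20 → 10 → K, 33.14090/10 → 3 → D; chars KD.
Square (2°×1°, digits 0–9): 7.85267/2 → 3, 3.14090/1 → 3; chars 33.
Subsquare (5′×2.5′, letters a–x): 1.85267/0.0833333 → 22 → w, 0.14090/0.0416667 → 3 → d; chars wd.
Extended square (30″×15″, digits 0–9): 0.01934/0.00833333 → 2, 0.01590/0.00416667 → 3; chars 23.

KD33wd23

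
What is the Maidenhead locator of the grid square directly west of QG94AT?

QG84xt

Longitude subsquare a = 0; −1 → -1, wraps to 23 = x, carry into square.
Longitude square 9; −1 → 8.
The latitude characters are unchanged.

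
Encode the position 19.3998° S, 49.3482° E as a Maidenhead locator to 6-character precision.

Offset from 180°W / 90°S: lon 229.3482°, lat 70.6002°.
Field: 229.3482/20 → 11 → L, 70.6002/10 → 7 → H; chars LH.
Square: 9.3482/2 → 4, 0.6002/1 → 0; chars 40.
Subsquare: 1.3482/0.0833333 → 16 → q, 0.6002/0.0416667 → 14 → o; chars qo.

LH40qo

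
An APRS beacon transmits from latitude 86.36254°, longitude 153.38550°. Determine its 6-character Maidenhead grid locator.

QR66qi

Offset from 180°W / 90°S: lon 333.3855°, lat 176.3625°.
Field (20°×10°, letters A–R): lon ⌊333.3855/20⌋ = 16 → Q; lat ⌊176.3625/10⌋ = 17 → R.
Square (2°×1°, digits 0–9): lon ⌊13.3855/2⌋ = 6; lat ⌊6.3625/1⌋ = 6.
Subsquare (5′×2.5′, letters a–x): lon ⌊1.3855/0.0833333⌋ = 16 → q; lat ⌊0.3625/0.0416667⌋ = 8 → i.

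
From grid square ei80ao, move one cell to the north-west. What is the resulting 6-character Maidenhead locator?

EI70xp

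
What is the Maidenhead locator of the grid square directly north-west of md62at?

MD52xu

Longitude subsquare a = 0; −1 → -1, wraps to 23 = x, carry into square.
Longitude square 6; −1 → 5.
Latitude subsquare t = 19; +1 → 20 = u.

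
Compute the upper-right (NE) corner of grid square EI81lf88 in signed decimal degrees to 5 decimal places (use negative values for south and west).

-8.75417, -83.00833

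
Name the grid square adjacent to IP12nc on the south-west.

IP12mb

Longitude subsquare n = 13; −1 → 12 = m.
Latitude subsquare c = 2; −1 → 1 = b.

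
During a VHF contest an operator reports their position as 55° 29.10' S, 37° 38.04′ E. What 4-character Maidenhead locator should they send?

Offset from 180°W / 90°S: lon 217.63°, lat 34.52°.
Field: lon ⌊217.63/20⌋ = 10 → K; lat ⌊34.52/10⌋ = 3 → D.
Square: lon ⌊17.63/2⌋ = 8; lat ⌊4.52/1⌋ = 4.

KD84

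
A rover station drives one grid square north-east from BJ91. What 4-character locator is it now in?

CJ02

Longitude square 9; +1 → 10, wraps to 0, carry into field.
Longitude field B = 1; +1 → 2 = C.
Latitude square 1; +1 → 2.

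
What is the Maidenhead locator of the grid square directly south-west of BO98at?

BO88xs

Longitude subsquare a = 0; −1 → -1, wraps to 23 = x, carry into square.
Longitude square 9; −1 → 8.
Latitude subsquare t = 19; −1 → 18 = s.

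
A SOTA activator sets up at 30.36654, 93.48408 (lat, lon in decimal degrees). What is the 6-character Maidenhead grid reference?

NM60ri

Shift to the Maidenhead origin (180°W, 90°S): lon 273.4841, lat 120.3665.
Field: lon ⌊273.4841/20⌋ = 13 → N; lat ⌊120.3665/10⌋ = 12 → M.
Square: lon ⌊13.4841/2⌋ = 6; lat ⌊0.3665/1⌋ = 0.
Subsquare: lon ⌊1.4841/0.0833333⌋ = 17 → r; lat ⌊0.3665/0.0416667⌋ = 8 → i.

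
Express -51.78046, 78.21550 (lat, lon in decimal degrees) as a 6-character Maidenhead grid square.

MD98cf

Add 180° to longitude and 90° to latitude: 258.2155, 38.2195.
Field: lon ⌊258.2155/20⌋ = 12 → M; lat ⌊38.2195/10⌋ = 3 → D.
Square: lon ⌊18.2155/2⌋ = 9; lat ⌊8.2195/1⌋ = 8.
Subsquare: lon ⌊0.2155/0.0833333⌋ = 2 → c; lat ⌊0.2195/0.0416667⌋ = 5 → f.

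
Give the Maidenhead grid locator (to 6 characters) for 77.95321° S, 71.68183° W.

FB42db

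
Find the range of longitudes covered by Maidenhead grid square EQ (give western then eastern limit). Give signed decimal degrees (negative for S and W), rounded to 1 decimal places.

Field E=4, Q=16: +4·20° lon, +16·10° lat → SW at lon -100°, lat 70°.
Cell spans 20° lon × 10° lat.
west -100.0, east -80.0.

-100.0, -80.0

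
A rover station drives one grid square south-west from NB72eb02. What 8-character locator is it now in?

Longitude extended square 0; −1 → -1, wraps to 9, carry into subsquare.
Longitude subsquare e = 4; −1 → 3 = d.
Latitude extended square 2; −1 → 1.

NB72db91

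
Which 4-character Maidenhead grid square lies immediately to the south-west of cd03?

BD92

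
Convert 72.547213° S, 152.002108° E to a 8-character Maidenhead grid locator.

QB67ak08

Add 180° to longitude and 90° to latitude: 332.00211, 17.45279.
Field (20°×10°, letters A–R): lon ⌊332.00211/20⌋ = 16 → Q; lat ⌊17.45279/10⌋ = 1 → B.
Square (2°×1°, digits 0–9): lon ⌊12.00211/2⌋ = 6; lat ⌊7.45279/1⌋ = 7.
Subsquare (5′×2.5′, letters a–x): lon ⌊0.00211/0.0833333⌋ = 0 → a; lat ⌊0.45279/0.0416667⌋ = 10 → k.
Extended square (30″×15″, digits 0–9): lon ⌊0.00211/0.00833333⌋ = 0; lat ⌊0.03612/0.00416667⌋ = 8.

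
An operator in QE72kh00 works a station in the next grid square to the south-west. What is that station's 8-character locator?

QE72jg99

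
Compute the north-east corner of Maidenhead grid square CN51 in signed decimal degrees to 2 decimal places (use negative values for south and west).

42.00, -128.00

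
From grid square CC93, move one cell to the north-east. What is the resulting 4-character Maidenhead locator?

DC04

Longitude square 9; +1 → 10, wraps to 0, carry into field.
Longitude field C = 2; +1 → 3 = D.
Latitude square 3; +1 → 4.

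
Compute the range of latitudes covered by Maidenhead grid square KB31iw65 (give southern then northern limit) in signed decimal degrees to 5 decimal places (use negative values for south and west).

-78.06250, -78.05833

Field K=10, B=1: +10·20° lon, +1·10° lat → SW at lon 20°, lat -80°.
Square 3, 1: +3·2° lon, +1·1° lat → SW at lon 26°, lat -79°.
Subsquare i=8, w=22: +8·0.0833333° lon, +22·0.0416667° lat → SW at lon 26.6667°, lat -78.0833°.
Extended square 6, 5: +6·0.00833333° lon, +5·0.00416667° lat → SW at lon 26.7167°, lat -78.0625°.
Cell spans 0.00833333° lon × 0.00416667° lat.
south -78.06250, north -78.05833.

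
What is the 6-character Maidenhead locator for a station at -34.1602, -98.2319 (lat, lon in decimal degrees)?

EF05vu

Offset from 180°W / 90°S: lon 81.7681°, lat 55.8398°.
Field: 81.7681/20 → 4 → E, 55.8398/10 → 5 → F; chars EF.
Square: 1.7681/2 → 0, 5.8398/1 → 5; chars 05.
Subsquare: 1.7681/0.0833333 → 21 → v, 0.8398/0.0416667 → 20 → u; chars vu.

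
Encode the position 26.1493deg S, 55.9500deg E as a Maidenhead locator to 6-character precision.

Offset from 180°W / 90°S: lon 235.9500°, lat 63.8507°.
Field: 235.9500/20 → 11 → L, 63.8507/10 → 6 → G; chars LG.
Square: 15.9500/2 → 7, 3.8507/1 → 3; chars 73.
Subsquare: 1.9500/0.0833333 → 23 → x, 0.8507/0.0416667 → 20 → u; chars xu.

LG73xu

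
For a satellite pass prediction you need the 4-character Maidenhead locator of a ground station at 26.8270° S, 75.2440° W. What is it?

Offset from 180°W / 90°S: lon 104.76°, lat 63.17°.
Field: 104.76/20 → 5 → F, 63.17/10 → 6 → G; chars FG.
Square: 4.76/2 → 2, 3.17/1 → 3; chars 23.

FG23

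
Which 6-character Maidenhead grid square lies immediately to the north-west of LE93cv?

LE93bw

Longitude subsquare c = 2; −1 → 1 = b.
Latitude subsquare v = 21; +1 → 22 = w.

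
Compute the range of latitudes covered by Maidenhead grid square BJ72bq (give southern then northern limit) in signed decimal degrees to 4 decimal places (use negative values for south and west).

2.6667, 2.7083

Field B=1, J=9: +1·20° lon, +9·10° lat → SW at lon -160°, lat 0°.
Square 7, 2: +7·2° lon, +2·1° lat → SW at lon -146°, lat 2°.
Subsquare b=1, q=16: +1·0.0833333° lon, +16·0.0416667° lat → SW at lon -145.917°, lat 2.66667°.
Cell spans 0.0833333° lon × 0.0416667° lat.
south 2.6667, north 2.7083.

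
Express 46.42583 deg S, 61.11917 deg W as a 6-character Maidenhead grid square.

FE93kn

Offset from 180°W / 90°S: lon 118.8808°, lat 43.5742°.
Field: 118.8808/20 → 5 → F, 43.5742/10 → 4 → E; chars FE.
Square: 18.8808/2 → 9, 3.5742/1 → 3; chars 93.
Subsquare: 0.8808/0.0833333 → 10 → k, 0.5742/0.0416667 → 13 → n; chars kn.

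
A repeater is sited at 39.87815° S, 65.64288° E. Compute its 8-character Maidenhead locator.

MF20tc79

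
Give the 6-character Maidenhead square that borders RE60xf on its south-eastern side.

RE70ae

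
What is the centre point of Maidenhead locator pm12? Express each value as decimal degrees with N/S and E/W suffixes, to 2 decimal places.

Field P=15, M=12: +15·20° lon, +12·10° lat → SW at lon 120°, lat 30°.
Square 1, 2: +1·2° lon, +2·1° lat → SW at lon 122°, lat 32°.
Cell spans 2° lon × 1° lat. Centre is SW corner plus half of each.
latitude 32.50° N, longitude 123.00° E.

32.50° N, 123.00° E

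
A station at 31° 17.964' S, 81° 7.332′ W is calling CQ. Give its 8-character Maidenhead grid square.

Add 180° to longitude and 90° to latitude: 98.87780, 58.70060.
Field: lon ⌊98.87780/20⌋ = 4 → E; lat ⌊58.70060/10⌋ = 5 → F.
Square: lon ⌊18.87780/2⌋ = 9; lat ⌊8.70060/1⌋ = 8.
Subsquare: lon ⌊0.87780/0.0833333⌋ = 10 → k; lat ⌊0.70060/0.0416667⌋ = 16 → q.
Extended square: lon ⌊0.04447/0.00833333⌋ = 5; lat ⌊0.03393/0.00416667⌋ = 8.

EF98kq58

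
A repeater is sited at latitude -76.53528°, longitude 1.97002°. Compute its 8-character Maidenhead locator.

JB03xl61

Shift to the Maidenhead origin (180°W, 90°S): lon 181.97002, lat 13.46472.
Field (20°×10°, letters A–R): 181.97002/20 → 9 → J, 13.46472/10 → 1 → B; chars JB.
Square (2°×1°, digits 0–9): 1.97002/2 → 0, 3.46472/1 → 3; chars 03.
Subsquare (5′×2.5′, letters a–x): 1.97002/0.0833333 → 23 → x, 0.46472/0.0416667 → 11 → l; chars xl.
Extended square (30″×15″, digits 0–9): 0.05335/0.00833333 → 6, 0.00639/0.00416667 → 1; chars 61.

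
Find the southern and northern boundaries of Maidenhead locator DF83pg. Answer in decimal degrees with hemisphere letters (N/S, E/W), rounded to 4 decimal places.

36.7500° S, 36.7083° S

Field D=3, F=5: +3·20° lon, +5·10° lat → SW at lon -120°, lat -40°.
Square 8, 3: +8·2° lon, +3·1° lat → SW at lon -104°, lat -37°.
Subsquare p=15, g=6: +15·0.0833333° lon, +6·0.0416667° lat → SW at lon -102.75°, lat -36.75°.
Cell spans 0.0833333° lon × 0.0416667° lat.
south 36.7500° S, north 36.7083° S.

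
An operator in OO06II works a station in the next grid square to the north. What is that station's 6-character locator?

Latitude subsquare i = 8; +1 → 9 = j.
The longitude characters are unchanged.

OO06ij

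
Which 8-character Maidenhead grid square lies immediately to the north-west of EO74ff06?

EO74ef97

Longitude extended square 0; −1 → -1, wraps to 9, carry into subsquare.
Longitude subsquare f = 5; −1 → 4 = e.
Latitude extended square 6; +1 → 7.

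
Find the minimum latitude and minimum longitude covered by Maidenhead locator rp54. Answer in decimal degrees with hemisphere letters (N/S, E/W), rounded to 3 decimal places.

64.000° N, 170.000° E

Field R=17, P=15: +17·20° lon, +15·10° lat → SW at lon 160°, lat 60°.
Square 5, 4: +5·2° lon, +4·1° lat → SW at lon 170°, lat 64°.
latitude 64.000° N, longitude 170.000° E.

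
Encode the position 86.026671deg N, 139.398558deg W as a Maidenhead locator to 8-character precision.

Offset from 180°W / 90°S: lon 40.60144°, lat 176.02667°.
Field: lon ⌊40.60144/20⌋ = 2 → C; lat ⌊176.02667/10⌋ = 17 → R.
Square: lon ⌊0.60144/2⌋ = 0; lat ⌊6.02667/1⌋ = 6.
Subsquare: lon ⌊0.60144/0.0833333⌋ = 7 → h; lat ⌊0.02667/0.0416667⌋ = 0 → a.
Extended square: lon ⌊0.01811/0.00833333⌋ = 2; lat ⌊0.02667/0.00416667⌋ = 6.

CR06ha26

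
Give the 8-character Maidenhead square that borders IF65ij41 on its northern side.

IF65ij42

Latitude extended square 1; +1 → 2.
The longitude characters are unchanged.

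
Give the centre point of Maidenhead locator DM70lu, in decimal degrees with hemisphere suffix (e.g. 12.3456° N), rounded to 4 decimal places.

30.8542° N, 105.0417° W

Field D=3, M=12: +3·20° lon, +12·10° lat → SW at lon -120°, lat 30°.
Square 7, 0: +7·2° lon, +0·1° lat → SW at lon -106°, lat 30°.
Subsquare l=11, u=20: +11·0.0833333° lon, +20·0.0416667° lat → SW at lon -105.083°, lat 30.8333°.
Cell spans 0.0833333° lon × 0.0416667° lat. Centre is SW corner plus half of each.
latitude 30.8542° N, longitude 105.0417° W.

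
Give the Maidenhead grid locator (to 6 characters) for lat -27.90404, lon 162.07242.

Offset from 180°W / 90°S: lon 342.0724°, lat 62.0960°.
Field: 342.0724/20 → 17 → R, 62.0960/10 → 6 → G; chars RG.
Square: 2.0724/2 → 1, 2.0960/1 → 2; chars 12.
Subsquare: 0.0724/0.0833333 → 0 → a, 0.0960/0.0416667 → 2 → c; chars ac.

RG12ac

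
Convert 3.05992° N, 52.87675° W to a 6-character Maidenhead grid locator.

GJ33nb

Offset from 180°W / 90°S: lon 127.1232°, lat 93.0599°.
Field: lon ⌊127.1232/20⌋ = 6 → G; lat ⌊93.0599/10⌋ = 9 → J.
Square: lon ⌊7.1232/2⌋ = 3; lat ⌊3.0599/1⌋ = 3.
Subsquare: lon ⌊1.1232/0.0833333⌋ = 13 → n; lat ⌊0.0599/0.0416667⌋ = 1 → b.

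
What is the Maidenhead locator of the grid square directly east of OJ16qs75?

Longitude extended square 7; +1 → 8.
The latitude characters are unchanged.

OJ16qs85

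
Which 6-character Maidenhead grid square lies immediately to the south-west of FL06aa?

Longitude subsquare a = 0; −1 → -1, wraps to 23 = x, carry into square.
Longitude square 0; −1 → -1, wraps to 9, carry into field.
Longitude field F = 5; −1 → 4 = E.
Latitude subsquare a = 0; −1 → -1, wraps to 23 = x, carry into square.
Latitude square 6; −1 → 5.

EL95xx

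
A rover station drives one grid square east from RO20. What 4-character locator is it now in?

RO30

Longitude square 2; +1 → 3.
The latitude characters are unchanged.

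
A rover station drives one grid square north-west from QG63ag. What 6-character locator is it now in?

Longitude subsquare a = 0; −1 → -1, wraps to 23 = x, carry into square.
Longitude square 6; −1 → 5.
Latitude subsquare g = 6; +1 → 7 = h.

QG53xh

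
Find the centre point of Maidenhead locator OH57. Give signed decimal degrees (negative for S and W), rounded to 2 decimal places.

Field O=14, H=7: +14·20° lon, +7·10° lat → SW at lon 100°, lat -20°.
Square 5, 7: +5·2° lon, +7·1° lat → SW at lon 110°, lat -13°.
Cell spans 2° lon × 1° lat. Centre is SW corner plus half of each.
latitude -12.50, longitude 111.00.

-12.50, 111.00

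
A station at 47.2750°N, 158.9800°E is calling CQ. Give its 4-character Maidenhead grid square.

Add 180° to longitude and 90° to latitude: 338.98, 137.28.
Field: lon ⌊338.98/20⌋ = 16 → Q; lat ⌊137.28/10⌋ = 13 → N.
Square: lon ⌊18.98/2⌋ = 9; lat ⌊7.28/1⌋ = 7.

QN97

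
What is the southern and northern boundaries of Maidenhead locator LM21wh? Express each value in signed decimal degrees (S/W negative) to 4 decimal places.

31.2917, 31.3333

Field L=11, M=12: +11·20° lon, +12·10° lat → SW at lon 40°, lat 30°.
Square 2, 1: +2·2° lon, +1·1° lat → SW at lon 44°, lat 31°.
Subsquare w=22, h=7: +22·0.0833333° lon, +7·0.0416667° lat → SW at lon 45.8333°, lat 31.2917°.
Cell spans 0.0833333° lon × 0.0416667° lat.
south 31.2917, north 31.3333.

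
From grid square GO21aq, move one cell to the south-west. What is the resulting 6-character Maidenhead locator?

GO11xp

Longitude subsquare a = 0; −1 → -1, wraps to 23 = x, carry into square.
Longitude square 2; −1 → 1.
Latitude subsquare q = 16; −1 → 15 = p.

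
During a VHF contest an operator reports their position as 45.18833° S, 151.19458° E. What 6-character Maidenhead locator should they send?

QE54ot

Add 180° to longitude and 90° to latitude: 331.1946, 44.8117.
Field (20°×10°, letters A–R): lon ⌊331.1946/20⌋ = 16 → Q; lat ⌊44.8117/10⌋ = 4 → E.
Square (2°×1°, digits 0–9): lon ⌊11.1946/2⌋ = 5; lat ⌊4.8117/1⌋ = 4.
Subsquare (5′×2.5′, letters a–x): lon ⌊1.1946/0.0833333⌋ = 14 → o; lat ⌊0.8117/0.0416667⌋ = 19 → t.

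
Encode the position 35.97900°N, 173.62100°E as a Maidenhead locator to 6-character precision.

RM65tx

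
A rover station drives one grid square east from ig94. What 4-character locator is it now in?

Longitude square 9; +1 → 10, wraps to 0, carry into field.
Longitude field I = 8; +1 → 9 = J.
The latitude characters are unchanged.

JG04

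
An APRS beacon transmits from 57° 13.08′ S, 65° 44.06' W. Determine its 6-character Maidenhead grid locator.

Add 180° to longitude and 90° to latitude: 114.2657, 32.7820.
Field (20°×10°, letters A–R): 114.2657/20 → 5 → F, 32.7820/10 → 3 → D; chars FD.
Square (2°×1°, digits 0–9): 14.2657/2 → 7, 2.7820/1 → 2; chars 72.
Subsquare (5′×2.5′, letters a–x): 0.2657/0.0833333 → 3 → d, 0.7820/0.0416667 → 18 → s; chars ds.

FD72ds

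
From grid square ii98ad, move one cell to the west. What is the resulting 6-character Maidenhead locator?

II88xd

Longitude subsquare a = 0; −1 → -1, wraps to 23 = x, carry into square.
Longitude square 9; −1 → 8.
The latitude characters are unchanged.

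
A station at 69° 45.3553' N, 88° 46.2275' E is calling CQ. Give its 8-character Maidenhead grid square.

Offset from 180°W / 90°S: lon 268.77046°, lat 159.75592°.
Field: 268.77046/20 → 13 → N, 159.75592/10 → 15 → P; chars NP.
Square: 8.77046/2 → 4, 9.75592/1 → 9; chars 49.
Subsquare: 0.77046/0.0833333 → 9 → j, 0.75592/0.0416667 → 18 → s; chars js.
Extended square: 0.02046/0.00833333 → 2, 0.00592/0.00416667 → 1; chars 21.

NP49js21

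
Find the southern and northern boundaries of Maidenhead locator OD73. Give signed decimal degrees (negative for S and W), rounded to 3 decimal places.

-57.000, -56.000

Field O=14, D=3: +14·20° lon, +3·10° lat → SW at lon 100°, lat -60°.
Square 7, 3: +7·2° lon, +3·1° lat → SW at lon 114°, lat -57°.
Cell spans 2° lon × 1° lat.
south -57.000, north -56.000.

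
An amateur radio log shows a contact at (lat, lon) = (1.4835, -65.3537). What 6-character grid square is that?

Offset from 180°W / 90°S: lon 114.6463°, lat 91.4835°.
Field (20°×10°, letters A–R): lon ⌊114.6463/20⌋ = 5 → F; lat ⌊91.4835/10⌋ = 9 → J.
Square (2°×1°, digits 0–9): lon ⌊14.6463/2⌋ = 7; lat ⌊1.4835/1⌋ = 1.
Subsquare (5′×2.5′, letters a–x): lon ⌊0.6463/0.0833333⌋ = 7 → h; lat ⌊0.4835/0.0416667⌋ = 11 → l.

FJ71hl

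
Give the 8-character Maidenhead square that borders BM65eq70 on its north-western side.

BM65eq61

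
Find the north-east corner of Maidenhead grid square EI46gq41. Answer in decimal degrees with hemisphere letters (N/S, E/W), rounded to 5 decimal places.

3.32500° S, 91.45833° W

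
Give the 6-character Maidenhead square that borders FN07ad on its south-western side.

EN97xc

Longitude subsquare a = 0; −1 → -1, wraps to 23 = x, carry into square.
Longitude square 0; −1 → -1, wraps to 9, carry into field.
Longitude field F = 5; −1 → 4 = E.
Latitude subsquare d = 3; −1 → 2 = c.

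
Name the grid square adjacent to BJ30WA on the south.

BI39wx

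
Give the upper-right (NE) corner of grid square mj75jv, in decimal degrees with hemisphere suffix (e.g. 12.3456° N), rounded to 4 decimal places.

5.9167° N, 74.8333° E

Field M=12, J=9: +12·20° lon, +9·10° lat → SW at lon 60°, lat 0°.
Square 7, 5: +7·2° lon, +5·1° lat → SW at lon 74°, lat 5°.
Subsquare j=9, v=21: +9·0.0833333° lon, +21·0.0416667° lat → SW at lon 74.75°, lat 5.875°.
Cell spans 0.0833333° lon × 0.0416667° lat. NE corner is SW corner plus one full cell.
latitude 5.9167° N, longitude 74.8333° E.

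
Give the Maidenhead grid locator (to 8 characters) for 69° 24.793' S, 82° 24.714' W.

EC80to00

Add 180° to longitude and 90° to latitude: 97.58810, 20.58678.
Field: lon ⌊97.58810/20⌋ = 4 → E; lat ⌊20.58678/10⌋ = 2 → C.
Square: lon ⌊17.58810/2⌋ = 8; lat ⌊0.58678/1⌋ = 0.
Subsquare: lon ⌊1.58810/0.0833333⌋ = 19 → t; lat ⌊0.58678/0.0416667⌋ = 14 → o.
Extended square: lon ⌊0.00477/0.00833333⌋ = 0; lat ⌊0.00345/0.00416667⌋ = 0.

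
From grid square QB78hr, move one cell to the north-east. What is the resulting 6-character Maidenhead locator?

QB78is

Longitude subsquare h = 7; +1 → 8 = i.
Latitude subsquare r = 17; +1 → 18 = s.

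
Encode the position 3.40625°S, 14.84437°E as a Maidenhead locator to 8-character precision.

JI76ko12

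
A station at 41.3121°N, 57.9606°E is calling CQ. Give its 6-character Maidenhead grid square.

LN81xh

Add 180° to longitude and 90° to latitude: 237.9606, 131.3121.
Field: lon ⌊237.9606/20⌋ = 11 → L; lat ⌊131.3121/10⌋ = 13 → N.
Square: lon ⌊17.9606/2⌋ = 8; lat ⌊1.3121/1⌋ = 1.
Subsquare: lon ⌊1.9606/0.0833333⌋ = 23 → x; lat ⌊0.3121/0.0416667⌋ = 7 → h.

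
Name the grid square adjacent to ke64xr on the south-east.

KE74aq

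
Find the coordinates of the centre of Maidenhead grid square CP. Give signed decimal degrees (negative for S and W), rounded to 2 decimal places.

Field C=2, P=15: +2·20° lon, +15·10° lat → SW at lon -140°, lat 60°.
Cell spans 20° lon × 10° lat. Centre is SW corner plus half of each.
latitude 65.00, longitude -130.00.

65.00, -130.00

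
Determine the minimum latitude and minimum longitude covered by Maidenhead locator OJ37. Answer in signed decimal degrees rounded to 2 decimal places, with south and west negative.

Field O=14, J=9: +14·20° lon, +9·10° lat → SW at lon 100°, lat 0°.
Square 3, 7: +3·2° lon, +7·1° lat → SW at lon 106°, lat 7°.
latitude 7.00, longitude 106.00.

7.00, 106.00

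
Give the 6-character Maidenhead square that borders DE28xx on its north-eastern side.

Longitude subsquare x = 23; +1 → 24, wraps to 0 = a, carry into square.
Longitude square 2; +1 → 3.
Latitude subsquare x = 23; +1 → 24, wraps to 0 = a, carry into square.
Latitude square 8; +1 → 9.

DE39aa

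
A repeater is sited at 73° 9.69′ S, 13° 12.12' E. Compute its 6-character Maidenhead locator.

JB66ou

Shift to the Maidenhead origin (180°W, 90°S): lon 193.2020, lat 16.8385.
Field (20°×10°, letters A–R): 193.2020/20 → 9 → J, 16.8385/10 → 1 → B; chars JB.
Square (2°×1°, digits 0–9): 13.2020/2 → 6, 6.8385/1 → 6; chars 66.
Subsquare (5′×2.5′, letters a–x): 1.2020/0.0833333 → 14 → o, 0.8385/0.0416667 → 20 → u; chars ou.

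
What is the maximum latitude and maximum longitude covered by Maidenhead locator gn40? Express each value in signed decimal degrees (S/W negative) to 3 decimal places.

41.000, -50.000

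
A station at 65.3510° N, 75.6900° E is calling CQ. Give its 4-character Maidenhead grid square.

MP75

Add 180° to longitude and 90° to latitude: 255.69, 155.35.
Field (20°×10°, letters A–R): lon ⌊255.69/20⌋ = 12 → M; lat ⌊155.35/10⌋ = 15 → P.
Square (2°×1°, digits 0–9): lon ⌊15.69/2⌋ = 7; lat ⌊5.35/1⌋ = 5.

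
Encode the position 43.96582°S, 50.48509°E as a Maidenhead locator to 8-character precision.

Offset from 180°W / 90°S: lon 230.48509°, lat 46.03418°.
Field: 230.48509/20 → 11 → L, 46.03418/10 → 4 → E; chars LE.
Square: 10.48509/2 → 5, 6.03418/1 → 6; chars 56.
Subsquare: 0.48509/0.0833333 → 5 → f, 0.03418/0.0416667 → 0 → a; chars fa.
Extended square: 0.06842/0.00833333 → 8, 0.03418/0.00416667 → 8; chars 88.

LE56fa88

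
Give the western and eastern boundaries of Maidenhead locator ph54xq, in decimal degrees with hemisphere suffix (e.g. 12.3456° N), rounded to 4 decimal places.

Field P=15, H=7: +15·20° lon, +7·10° lat → SW at lon 120°, lat -20°.
Square 5, 4: +5·2° lon, +4·1° lat → SW at lon 130°, lat -16°.
Subsquare x=23, q=16: +23·0.0833333° lon, +16·0.0416667° lat → SW at lon 131.917°, lat -15.3333°.
Cell spans 0.0833333° lon × 0.0416667° lat.
west 131.9167° E, east 132.0000° E.

131.9167° E, 132.0000° E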